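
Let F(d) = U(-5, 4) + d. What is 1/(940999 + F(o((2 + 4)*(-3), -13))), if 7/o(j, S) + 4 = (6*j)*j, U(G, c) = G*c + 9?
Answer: 1940/1825516727 ≈ 1.0627e-6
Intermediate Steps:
U(G, c) = 9 + G*c
o(j, S) = 7/(-4 + 6*j**2) (o(j, S) = 7/(-4 + (6*j)*j) = 7/(-4 + 6*j**2))
F(d) = -11 + d (F(d) = (9 - 5*4) + d = (9 - 20) + d = -11 + d)
1/(940999 + F(o((2 + 4)*(-3), -13))) = 1/(940999 + (-11 + 7/(2*(-2 + 3*((2 + 4)*(-3))**2)))) = 1/(940999 + (-11 + 7/(2*(-2 + 3*(6*(-3))**2)))) = 1/(940999 + (-11 + 7/(2*(-2 + 3*(-18)**2)))) = 1/(940999 + (-11 + 7/(2*(-2 + 3*324)))) = 1/(940999 + (-11 + 7/(2*(-2 + 972)))) = 1/(940999 + (-11 + (7/2)/970)) = 1/(940999 + (-11 + (7/2)*(1/970))) = 1/(940999 + (-11 + 7/1940)) = 1/(940999 - 21333/1940) = 1/(1825516727/1940) = 1940/1825516727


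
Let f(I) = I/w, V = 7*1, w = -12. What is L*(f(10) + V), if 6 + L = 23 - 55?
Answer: -703/3 ≈ -234.33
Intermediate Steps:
V = 7
f(I) = -I/12 (f(I) = I/(-12) = I*(-1/12) = -I/12)
L = -38 (L = -6 + (23 - 55) = -6 - 32 = -38)
L*(f(10) + V) = -38*(-1/12*10 + 7) = -38*(-⅚ + 7) = -38*37/6 = -703/3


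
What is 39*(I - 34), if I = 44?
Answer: 390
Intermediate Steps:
39*(I - 34) = 39*(44 - 34) = 39*10 = 390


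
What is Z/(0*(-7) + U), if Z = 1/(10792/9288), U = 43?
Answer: 27/1349 ≈ 0.020015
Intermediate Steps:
Z = 1161/1349 (Z = 1/(10792*(1/9288)) = 1/(1349/1161) = 1161/1349 ≈ 0.86064)
Z/(0*(-7) + U) = (1161/1349)/(0*(-7) + 43) = (1161/1349)/(0 + 43) = (1161/1349)/43 = (1/43)*(1161/1349) = 27/1349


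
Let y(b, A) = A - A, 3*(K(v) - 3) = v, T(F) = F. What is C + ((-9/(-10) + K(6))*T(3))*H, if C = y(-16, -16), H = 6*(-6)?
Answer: -3186/5 ≈ -637.20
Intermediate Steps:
K(v) = 3 + v/3
y(b, A) = 0
H = -36
C = 0
C + ((-9/(-10) + K(6))*T(3))*H = 0 + ((-9/(-10) + (3 + (1/3)*6))*3)*(-36) = 0 + ((-9*(-1/10) + (3 + 2))*3)*(-36) = 0 + ((9/10 + 5)*3)*(-36) = 0 + ((59/10)*3)*(-36) = 0 + (177/10)*(-36) = 0 - 3186/5 = -3186/5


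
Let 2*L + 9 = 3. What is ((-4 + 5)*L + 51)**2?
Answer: 2304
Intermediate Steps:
L = -3 (L = -9/2 + (1/2)*3 = -9/2 + 3/2 = -3)
((-4 + 5)*L + 51)**2 = ((-4 + 5)*(-3) + 51)**2 = (1*(-3) + 51)**2 = (-3 + 51)**2 = 48**2 = 2304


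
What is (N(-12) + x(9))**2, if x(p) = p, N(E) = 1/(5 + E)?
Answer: 3844/49 ≈ 78.449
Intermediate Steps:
(N(-12) + x(9))**2 = (1/(5 - 12) + 9)**2 = (1/(-7) + 9)**2 = (-1/7 + 9)**2 = (62/7)**2 = 3844/49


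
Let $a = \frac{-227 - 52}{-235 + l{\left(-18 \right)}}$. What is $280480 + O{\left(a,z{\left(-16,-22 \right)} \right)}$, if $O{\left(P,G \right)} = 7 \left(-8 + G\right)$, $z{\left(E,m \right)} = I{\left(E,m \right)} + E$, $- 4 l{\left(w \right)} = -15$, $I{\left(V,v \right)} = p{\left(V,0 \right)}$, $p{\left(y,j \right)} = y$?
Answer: $280200$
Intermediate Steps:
$I{\left(V,v \right)} = V$
$l{\left(w \right)} = \frac{15}{4}$ ($l{\left(w \right)} = \left(- \frac{1}{4}\right) \left(-15\right) = \frac{15}{4}$)
$z{\left(E,m \right)} = 2 E$ ($z{\left(E,m \right)} = E + E = 2 E$)
$a = \frac{1116}{925}$ ($a = \frac{-227 - 52}{-235 + \frac{15}{4}} = - \frac{279}{- \frac{925}{4}} = \left(-279\right) \left(- \frac{4}{925}\right) = \frac{1116}{925} \approx 1.2065$)
$O{\left(P,G \right)} = -56 + 7 G$
$280480 + O{\left(a,z{\left(-16,-22 \right)} \right)} = 280480 + \left(-56 + 7 \cdot 2 \left(-16\right)\right) = 280480 + \left(-56 + 7 \left(-32\right)\right) = 280480 - 280 = 280200$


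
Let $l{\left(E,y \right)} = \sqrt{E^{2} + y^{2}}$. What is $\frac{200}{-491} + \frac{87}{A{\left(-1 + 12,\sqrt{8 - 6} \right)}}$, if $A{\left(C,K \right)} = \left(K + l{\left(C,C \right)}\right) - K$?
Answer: $- \frac{200}{491} + \frac{87 \sqrt{2}}{22} \approx 5.1852$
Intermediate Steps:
$A{\left(C,K \right)} = \sqrt{2} \sqrt{C^{2}}$ ($A{\left(C,K \right)} = \left(K + \sqrt{C^{2} + C^{2}}\right) - K = \left(K + \sqrt{2 C^{2}}\right) - K = \left(K + \sqrt{2} \sqrt{C^{2}}\right) - K = \sqrt{2} \sqrt{C^{2}}$)
$\frac{200}{-491} + \frac{87}{A{\left(-1 + 12,\sqrt{8 - 6} \right)}} = \frac{200}{-491} + \frac{87}{\sqrt{2} \sqrt{\left(-1 + 12\right)^{2}}} = 200 \left(- \frac{1}{491}\right) + \frac{87}{\sqrt{2} \sqrt{11^{2}}} = - \frac{200}{491} + \frac{87}{\sqrt{2} \sqrt{121}} = - \frac{200}{491} + \frac{87}{\sqrt{2} \cdot 11} = - \frac{200}{491} + \frac{87}{11 \sqrt{2}} = - \frac{200}{491} + 87 \frac{\sqrt{2}}{22} = - \frac{200}{491} + \frac{87 \sqrt{2}}{22}$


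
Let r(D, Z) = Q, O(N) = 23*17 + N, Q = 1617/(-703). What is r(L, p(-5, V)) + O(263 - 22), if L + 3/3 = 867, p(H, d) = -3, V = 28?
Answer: 442679/703 ≈ 629.70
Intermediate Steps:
L = 866 (L = -1 + 867 = 866)
Q = -1617/703 (Q = 1617*(-1/703) = -1617/703 ≈ -2.3001)
O(N) = 391 + N
r(D, Z) = -1617/703
r(L, p(-5, V)) + O(263 - 22) = -1617/703 + (391 + (263 - 22)) = -1617/703 + (391 + 241) = -1617/703 + 632 = 442679/703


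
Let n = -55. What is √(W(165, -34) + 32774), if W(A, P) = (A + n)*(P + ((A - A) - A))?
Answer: 2*√2721 ≈ 104.33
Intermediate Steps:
W(A, P) = (-55 + A)*(P - A) (W(A, P) = (A - 55)*(P + ((A - A) - A)) = (-55 + A)*(P + (0 - A)) = (-55 + A)*(P - A))
√(W(165, -34) + 32774) = √((-1*165² - 55*(-34) + 55*165 + 165*(-34)) + 32774) = √((-1*27225 + 1870 + 9075 - 5610) + 32774) = √((-27225 + 1870 + 9075 - 5610) + 32774) = √(-21890 + 32774) = √10884 = 2*√2721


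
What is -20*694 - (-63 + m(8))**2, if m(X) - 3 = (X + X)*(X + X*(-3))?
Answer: -113736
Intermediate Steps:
m(X) = 3 - 4*X**2 (m(X) = 3 + (X + X)*(X + X*(-3)) = 3 + (2*X)*(X - 3*X) = 3 + (2*X)*(-2*X) = 3 - 4*X**2)
-20*694 - (-63 + m(8))**2 = -20*694 - (-63 + (3 - 4*8**2))**2 = -13880 - (-63 + (3 - 4*64))**2 = -13880 - (-63 + (3 - 256))**2 = -13880 - (-63 - 253)**2 = -13880 - 1*(-316)**2 = -13880 - 1*99856 = -13880 - 99856 = -113736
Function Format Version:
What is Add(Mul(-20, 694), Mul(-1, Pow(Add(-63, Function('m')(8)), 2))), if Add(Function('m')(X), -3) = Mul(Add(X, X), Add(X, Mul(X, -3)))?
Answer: -113736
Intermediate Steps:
Function('m')(X) = Add(3, Mul(-4, Pow(X, 2))) (Function('m')(X) = Add(3, Mul(Add(X, X), Add(X, Mul(X, -3)))) = Add(3, Mul(Mul(2, X), Add(X, Mul(-3, X)))) = Add(3, Mul(Mul(2, X), Mul(-2, X))) = Add(3, Mul(-4, Pow(X, 2))))
Add(Mul(-20, 694), Mul(-1, Pow(Add(-63, Function('m')(8)), 2))) = Add(Mul(-20, 694), Mul(-1, Pow(Add(-63, Add(3, Mul(-4, Pow(8, 2)))), 2))) = Add(-13880, Mul(-1, Pow(Add(-63, Add(3, Mul(-4, 64))), 2))) = Add(-13880, Mul(-1, Pow(Add(-63, Add(3, -256)), 2))) = Add(-13880, Mul(-1, Pow(Add(-63, -253), 2))) = Add(-13880, Mul(-1, Pow(-316, 2))) = Add(-13880, Mul(-1, 99856)) = Add(-13880, -99856) = -113736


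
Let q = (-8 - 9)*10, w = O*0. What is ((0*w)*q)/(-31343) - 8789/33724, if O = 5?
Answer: -8789/33724 ≈ -0.26062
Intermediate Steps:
w = 0 (w = 5*0 = 0)
q = -170 (q = -17*10 = -170)
((0*w)*q)/(-31343) - 8789/33724 = ((0*0)*(-170))/(-31343) - 8789/33724 = (0*(-170))*(-1/31343) - 8789*1/33724 = 0*(-1/31343) - 8789/33724 = 0 - 8789/33724 = -8789/33724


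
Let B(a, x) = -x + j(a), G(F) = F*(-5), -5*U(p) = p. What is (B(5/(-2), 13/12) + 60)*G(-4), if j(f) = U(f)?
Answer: 3565/3 ≈ 1188.3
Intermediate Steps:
U(p) = -p/5
j(f) = -f/5
G(F) = -5*F
B(a, x) = -x - a/5
(B(5/(-2), 13/12) + 60)*G(-4) = ((-13/12 - 1/(-2)) + 60)*(-5*(-4)) = ((-13/12 - (-1)/2) + 60)*20 = ((-1*13/12 - ⅕*(-5/2)) + 60)*20 = ((-13/12 + ½) + 60)*20 = (-7/12 + 60)*20 = (713/12)*20 = 3565/3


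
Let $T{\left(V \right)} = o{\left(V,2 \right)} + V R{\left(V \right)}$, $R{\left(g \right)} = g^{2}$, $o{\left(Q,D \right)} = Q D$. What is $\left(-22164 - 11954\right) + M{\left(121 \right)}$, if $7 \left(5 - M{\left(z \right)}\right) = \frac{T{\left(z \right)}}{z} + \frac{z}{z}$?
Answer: $-36205$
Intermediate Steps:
$o{\left(Q,D \right)} = D Q$
$T{\left(V \right)} = V^{3} + 2 V$ ($T{\left(V \right)} = 2 V + V V^{2} = 2 V + V^{3} = V^{3} + 2 V$)
$M{\left(z \right)} = \frac{32}{7} - \frac{z^{2}}{7}$ ($M{\left(z \right)} = 5 - \frac{\frac{z \left(2 + z^{2}\right)}{z} + \frac{z}{z}}{7} = 5 - \frac{\left(2 + z^{2}\right) + 1}{7} = 5 - \frac{3 + z^{2}}{7} = 5 - \left(\frac{3}{7} + \frac{z^{2}}{7}\right) = \frac{32}{7} - \frac{z^{2}}{7}$)
$\left(-22164 - 11954\right) + M{\left(121 \right)} = \left(-22164 - 11954\right) + \left(\frac{32}{7} - \frac{121^{2}}{7}\right) = -34118 + \left(\frac{32}{7} - \frac{14641}{7}\right) = -34118 - 2087 = -36205$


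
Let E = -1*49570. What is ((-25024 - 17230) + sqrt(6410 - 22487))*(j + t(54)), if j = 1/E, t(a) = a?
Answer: -56552309933/24785 + 2676779*I*sqrt(16077)/49570 ≈ -2.2817e+6 + 6846.9*I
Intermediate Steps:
E = -49570
j = -1/49570 (j = 1/(-49570) = -1/49570 ≈ -2.0173e-5)
((-25024 - 17230) + sqrt(6410 - 22487))*(j + t(54)) = ((-25024 - 17230) + sqrt(6410 - 22487))*(-1/49570 + 54) = (-42254 + sqrt(-16077))*(2676779/49570) = (-42254 + I*sqrt(16077))*(2676779/49570) = -56552309933/24785 + 2676779*I*sqrt(16077)/49570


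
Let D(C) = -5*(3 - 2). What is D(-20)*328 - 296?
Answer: -1936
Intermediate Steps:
D(C) = -5 (D(C) = -5*1 = -5)
D(-20)*328 - 296 = -5*328 - 296 = -1640 - 296 = -1936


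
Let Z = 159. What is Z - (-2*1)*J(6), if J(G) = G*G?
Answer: 231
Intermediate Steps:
J(G) = G**2
Z - (-2*1)*J(6) = 159 - (-2*1)*6**2 = 159 - (-2)*36 = 159 - 1*(-72) = 159 + 72 = 231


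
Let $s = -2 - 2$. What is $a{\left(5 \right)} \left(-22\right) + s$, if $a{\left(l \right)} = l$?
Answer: $-114$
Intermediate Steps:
$s = -4$ ($s = -2 - 2 = -4$)
$a{\left(5 \right)} \left(-22\right) + s = 5 \left(-22\right) - 4 = -110 - 4 = -114$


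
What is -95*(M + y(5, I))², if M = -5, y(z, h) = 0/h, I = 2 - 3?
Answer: -2375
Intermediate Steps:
I = -1
y(z, h) = 0
-95*(M + y(5, I))² = -95*(-5 + 0)² = -95*(-5)² = -95*25 = -2375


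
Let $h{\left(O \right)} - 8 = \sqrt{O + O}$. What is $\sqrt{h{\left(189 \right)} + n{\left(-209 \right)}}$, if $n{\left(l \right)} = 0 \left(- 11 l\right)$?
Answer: $\sqrt{8 + 3 \sqrt{42}} \approx 5.2385$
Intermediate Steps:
$n{\left(l \right)} = 0$
$h{\left(O \right)} = 8 + \sqrt{2} \sqrt{O}$ ($h{\left(O \right)} = 8 + \sqrt{O + O} = 8 + \sqrt{2 O} = 8 + \sqrt{2} \sqrt{O}$)
$\sqrt{h{\left(189 \right)} + n{\left(-209 \right)}} = \sqrt{\left(8 + \sqrt{2} \sqrt{189}\right) + 0} = \sqrt{\left(8 + \sqrt{2} \cdot 3 \sqrt{21}\right) + 0} = \sqrt{\left(8 + 3 \sqrt{42}\right) + 0} = \sqrt{8 + 3 \sqrt{42}}$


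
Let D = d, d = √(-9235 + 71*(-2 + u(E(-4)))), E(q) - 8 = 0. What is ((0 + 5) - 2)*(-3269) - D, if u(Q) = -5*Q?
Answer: -9807 - I*√12217 ≈ -9807.0 - 110.53*I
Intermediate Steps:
E(q) = 8 (E(q) = 8 + 0 = 8)
d = I*√12217 (d = √(-9235 + 71*(-2 - 5*8)) = √(-9235 + 71*(-2 - 40)) = √(-9235 + 71*(-42)) = √(-9235 - 2982) = √(-12217) = I*√12217 ≈ 110.53*I)
D = I*√12217 ≈ 110.53*I
((0 + 5) - 2)*(-3269) - D = ((0 + 5) - 2)*(-3269) - I*√12217 = (5 - 2)*(-3269) - I*√12217 = 3*(-3269) - I*√12217 = -9807 - I*√12217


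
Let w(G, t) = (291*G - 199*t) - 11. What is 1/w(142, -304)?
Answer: 1/101807 ≈ 9.8225e-6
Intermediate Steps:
w(G, t) = -11 - 199*t + 291*G (w(G, t) = (-199*t + 291*G) - 11 = -11 - 199*t + 291*G)
1/w(142, -304) = 1/(-11 - 199*(-304) + 291*142) = 1/(-11 + 60496 + 41322) = 1/101807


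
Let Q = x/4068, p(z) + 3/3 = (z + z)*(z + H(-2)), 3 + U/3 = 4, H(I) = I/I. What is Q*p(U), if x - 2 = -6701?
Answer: -51359/1356 ≈ -37.875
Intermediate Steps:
H(I) = 1
U = 3 (U = -9 + 3*4 = -9 + 12 = 3)
x = -6699 (x = 2 - 6701 = -6699)
p(z) = -1 + 2*z*(1 + z) (p(z) = -1 + (z + z)*(z + 1) = -1 + (2*z)*(1 + z) = -1 + 2*z*(1 + z))
Q = -2233/1356 (Q = -6699/4068 = -6699*1/4068 = -2233/1356 ≈ -1.6468)
Q*p(U) = -2233*(-1 + 2*3 + 2*3²)/1356 = -2233*(-1 + 6 + 2*9)/1356 = -2233*(-1 + 6 + 18)/1356 = -2233/1356*23 = -51359/1356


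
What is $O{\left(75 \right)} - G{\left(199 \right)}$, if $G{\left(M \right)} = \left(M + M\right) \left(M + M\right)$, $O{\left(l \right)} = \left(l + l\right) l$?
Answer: $-147154$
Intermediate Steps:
$O{\left(l \right)} = 2 l^{2}$ ($O{\left(l \right)} = 2 l l = 2 l^{2}$)
$G{\left(M \right)} = 4 M^{2}$ ($G{\left(M \right)} = 2 M 2 M = 4 M^{2}$)
$O{\left(75 \right)} - G{\left(199 \right)} = 2 \cdot 75^{2} - 4 \cdot 199^{2} = 2 \cdot 5625 - 4 \cdot 39601 = 11250 - 158404 = -147154$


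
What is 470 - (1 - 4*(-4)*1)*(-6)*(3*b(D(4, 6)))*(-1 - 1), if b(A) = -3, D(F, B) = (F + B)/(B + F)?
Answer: 2306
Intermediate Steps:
D(F, B) = 1 (D(F, B) = (B + F)/(B + F) = 1)
470 - (1 - 4*(-4)*1)*(-6)*(3*b(D(4, 6)))*(-1 - 1) = 470 - (1 - 4*(-4)*1)*(-6)*(3*(-3))*(-1 - 1) = 470 - (1 + 16*1)*(-6)*(-9*(-2)) = 470 - (1 + 16)*(-6)*18 = 470 - 17*(-6)*18 = 470 - (-102)*18 = 470 - 1*(-1836) = 470 + 1836 = 2306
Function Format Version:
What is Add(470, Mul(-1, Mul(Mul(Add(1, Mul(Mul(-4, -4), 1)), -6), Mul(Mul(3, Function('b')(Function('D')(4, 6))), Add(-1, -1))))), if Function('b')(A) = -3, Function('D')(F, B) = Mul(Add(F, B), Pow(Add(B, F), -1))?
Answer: 2306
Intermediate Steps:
Function('D')(F, B) = 1 (Function('D')(F, B) = Mul(Add(B, F), Pow(Add(B, F), -1)) = 1)
Add(470, Mul(-1, Mul(Mul(Add(1, Mul(Mul(-4, -4), 1)), -6), Mul(Mul(3, Function('b')(Function('D')(4, 6))), Add(-1, -1))))) = Add(470, Mul(-1, Mul(Mul(Add(1, Mul(Mul(-4, -4), 1)), -6), Mul(Mul(3, -3), Add(-1, -1))))) = Add(470, Mul(-1, Mul(Mul(Add(1, Mul(16, 1)), -6), Mul(-9, -2)))) = Add(470, Mul(-1, Mul(Mul(Add(1, 16), -6), 18))) = Add(470, Mul(-1, Mul(Mul(17, -6), 18))) = Add(470, Mul(-1, Mul(-102, 18))) = Add(470, Mul(-1, -1836)) = Add(470, 1836) = 2306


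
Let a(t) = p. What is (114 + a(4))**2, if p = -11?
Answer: 10609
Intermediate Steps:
a(t) = -11
(114 + a(4))**2 = (114 - 11)**2 = 103**2 = 10609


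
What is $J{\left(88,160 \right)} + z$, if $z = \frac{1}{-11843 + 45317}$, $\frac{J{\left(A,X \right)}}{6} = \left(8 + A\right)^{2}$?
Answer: $\frac{1850978305}{33474} \approx 55296.0$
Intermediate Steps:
$J{\left(A,X \right)} = 6 \left(8 + A\right)^{2}$
$z = \frac{1}{33474} \approx 2.9874 \cdot 10^{-5}$
$J{\left(88,160 \right)} + z = 6 \left(8 + 88\right)^{2} + \frac{1}{33474} = 6 \cdot 96^{2} + \frac{1}{33474} = 6 \cdot 9216 + \frac{1}{33474} = 55296 + \frac{1}{33474} = \frac{1850978305}{33474}$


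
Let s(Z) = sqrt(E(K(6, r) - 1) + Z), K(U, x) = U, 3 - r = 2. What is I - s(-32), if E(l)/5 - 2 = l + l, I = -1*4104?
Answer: -4104 - 2*sqrt(7) ≈ -4109.3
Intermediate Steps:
r = 1 (r = 3 - 1*2 = 3 - 2 = 1)
I = -4104
E(l) = 10 + 10*l (E(l) = 10 + 5*(l + l) = 10 + 5*(2*l) = 10 + 10*l)
s(Z) = sqrt(60 + Z) (s(Z) = sqrt((10 + 10*(6 - 1)) + Z) = sqrt((10 + 10*5) + Z) = sqrt((10 + 50) + Z) = sqrt(60 + Z))
I - s(-32) = -4104 - sqrt(60 - 32) = -4104 - sqrt(28) = -4104 - 2*sqrt(7)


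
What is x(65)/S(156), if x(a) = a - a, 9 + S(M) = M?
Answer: 0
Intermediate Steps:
S(M) = -9 + M
x(a) = 0
x(65)/S(156) = 0/(-9 + 156) = 0/147 = 0*(1/147) = 0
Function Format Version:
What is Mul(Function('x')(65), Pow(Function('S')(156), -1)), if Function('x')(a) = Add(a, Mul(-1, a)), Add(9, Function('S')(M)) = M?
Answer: 0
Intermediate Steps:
Function('S')(M) = Add(-9, M)
Function('x')(a) = 0
Mul(Function('x')(65), Pow(Function('S')(156), -1)) = Mul(0, Pow(Add(-9, 156), -1)) = Mul(0, Pow(147, -1)) = Mul(0, Rational(1, 147)) = 0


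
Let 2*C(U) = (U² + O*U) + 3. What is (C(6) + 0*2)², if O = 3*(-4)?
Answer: 1089/4 ≈ 272.25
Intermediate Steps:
O = -12
C(U) = 3/2 + U²/2 - 6*U (C(U) = ((U² - 12*U) + 3)/2 = (3 + U² - 12*U)/2 = 3/2 + U²/2 - 6*U)
(C(6) + 0*2)² = ((3/2 + (½)*6² - 6*6) + 0*2)² = ((3/2 + (½)*36 - 36) + 0)² = ((3/2 + 18 - 36) + 0)² = (-33/2 + 0)² = (-33/2)² = 1089/4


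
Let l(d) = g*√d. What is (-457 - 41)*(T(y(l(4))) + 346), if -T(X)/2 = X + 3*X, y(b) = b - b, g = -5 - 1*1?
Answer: -172308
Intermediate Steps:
g = -6 (g = -5 - 1 = -6)
l(d) = -6*√d
y(b) = 0
T(X) = -8*X (T(X) = -2*(X + 3*X) = -8*X)
(-457 - 41)*(T(y(l(4))) + 346) = (-457 - 41)*(-8*0 + 346) = -498*(0 + 346) = -498*346 = -172308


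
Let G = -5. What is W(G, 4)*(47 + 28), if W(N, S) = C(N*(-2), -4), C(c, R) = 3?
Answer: 225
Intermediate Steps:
W(N, S) = 3
W(G, 4)*(47 + 28) = 3*(47 + 28) = 3*75 = 225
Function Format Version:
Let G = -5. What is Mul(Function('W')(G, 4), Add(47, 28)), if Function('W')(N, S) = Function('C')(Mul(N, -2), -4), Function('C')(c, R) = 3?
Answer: 225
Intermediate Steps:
Function('W')(N, S) = 3
Mul(Function('W')(G, 4), Add(47, 28)) = Mul(3, Add(47, 28)) = Mul(3, 75) = 225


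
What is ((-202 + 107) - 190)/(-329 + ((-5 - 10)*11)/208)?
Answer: 59280/68597 ≈ 0.86418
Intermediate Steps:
((-202 + 107) - 190)/(-329 + ((-5 - 10)*11)/208) = (-95 - 190)/(-329 - 15*11*(1/208)) = -285/(-329 - 165*1/208) = -285/(-329 - 165/208) = -285/(-68597/208) = -208/68597*(-285) = 59280/68597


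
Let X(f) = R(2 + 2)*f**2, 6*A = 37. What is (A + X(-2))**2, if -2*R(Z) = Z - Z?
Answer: 1369/36 ≈ 38.028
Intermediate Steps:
A = 37/6 (A = (1/6)*37 = 37/6 ≈ 6.1667)
R(Z) = 0 (R(Z) = -(Z - Z)/2 = -1/2*0 = 0)
X(f) = 0 (X(f) = 0*f**2 = 0)
(A + X(-2))**2 = (37/6 + 0)**2 = (37/6)**2 = 1369/36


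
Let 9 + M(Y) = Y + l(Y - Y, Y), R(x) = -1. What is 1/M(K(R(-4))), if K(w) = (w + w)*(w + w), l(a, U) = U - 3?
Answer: -¼ ≈ -0.25000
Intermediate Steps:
l(a, U) = -3 + U
K(w) = 4*w² (K(w) = (2*w)*(2*w) = 4*w²)
M(Y) = -12 + 2*Y (M(Y) = -9 + (Y + (-3 + Y)) = -9 + (-3 + 2*Y) = -12 + 2*Y)
1/M(K(R(-4))) = 1/(-12 + 2*(4*(-1)²)) = 1/(-12 + 2*(4*1)) = 1/(-12 + 2*4) = 1/(-12 + 8) = 1/(-4) = -¼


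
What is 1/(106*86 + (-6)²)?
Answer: 1/9152 ≈ 0.00010927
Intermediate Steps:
1/(106*86 + (-6)²) = 1/(9116 + 36) = 1/9152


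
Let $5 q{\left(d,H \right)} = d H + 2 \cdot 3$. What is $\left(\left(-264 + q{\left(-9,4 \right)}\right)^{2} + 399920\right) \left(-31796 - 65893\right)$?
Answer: $-46189312980$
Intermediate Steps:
$q{\left(d,H \right)} = \frac{6}{5} + \frac{H d}{5}$ ($q{\left(d,H \right)} = \frac{d H + 2 \cdot 3}{5} = \frac{H d + 6}{5} = \frac{6 + H d}{5} = \frac{6}{5} + \frac{H d}{5}$)
$\left(\left(-264 + q{\left(-9,4 \right)}\right)^{2} + 399920\right) \left(-31796 - 65893\right) = \left(\left(-264 + \left(\frac{6}{5} + \frac{1}{5} \cdot 4 \left(-9\right)\right)\right)^{2} + 399920\right) \left(-31796 - 65893\right) = \left(\left(-264 + \left(\frac{6}{5} - \frac{36}{5}\right)\right)^{2} + 399920\right) \left(-97689\right) = \left(\left(-264 - 6\right)^{2} + 399920\right) \left(-97689\right) = \left(\left(-270\right)^{2} + 399920\right) \left(-97689\right) = \left(72900 + 399920\right) \left(-97689\right) = 472820 \left(-97689\right) = -46189312980$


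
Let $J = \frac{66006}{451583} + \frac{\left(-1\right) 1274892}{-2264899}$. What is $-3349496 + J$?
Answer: $- \frac{3425829903823373602}{1022789885117} \approx -3.3495 \cdot 10^{6}$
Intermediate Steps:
$J = \frac{725216477430}{1022789885117}$ ($J = 66006 \cdot \frac{1}{451583} - - \frac{1274892}{2264899} = \frac{66006}{451583} + \frac{1274892}{2264899} = \frac{725216477430}{1022789885117} \approx 0.70906$)
$-3349496 + J = -3349496 + \frac{725216477430}{1022789885117} = - \frac{3425829903823373602}{1022789885117}$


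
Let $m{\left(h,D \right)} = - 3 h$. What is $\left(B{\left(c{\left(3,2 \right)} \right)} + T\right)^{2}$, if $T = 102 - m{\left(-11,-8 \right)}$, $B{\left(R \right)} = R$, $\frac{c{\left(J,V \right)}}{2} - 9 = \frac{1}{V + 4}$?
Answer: $\frac{68644}{9} \approx 7627.1$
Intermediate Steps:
$c{\left(J,V \right)} = 18 + \frac{2}{4 + V}$ ($c{\left(J,V \right)} = 18 + \frac{2}{V + 4} = 18 + \frac{2}{4 + V}$)
$T = 69$ ($T = 102 - \left(-3\right) \left(-11\right) = 102 - 33 = 69$)
$\left(B{\left(c{\left(3,2 \right)} \right)} + T\right)^{2} = \left(\frac{2 \left(37 + 9 \cdot 2\right)}{4 + 2} + 69\right)^{2} = \left(\frac{2 \left(37 + 18\right)}{6} + 69\right)^{2} = \left(2 \cdot \frac{1}{6} \cdot 55 + 69\right)^{2} = \left(\frac{55}{3} + 69\right)^{2} = \left(\frac{262}{3}\right)^{2} = \frac{68644}{9}$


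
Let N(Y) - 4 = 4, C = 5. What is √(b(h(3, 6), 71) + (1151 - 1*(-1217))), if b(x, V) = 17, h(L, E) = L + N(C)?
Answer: 3*√265 ≈ 48.836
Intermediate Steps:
N(Y) = 8 (N(Y) = 4 + 4 = 8)
h(L, E) = 8 + L (h(L, E) = L + 8 = 8 + L)
√(b(h(3, 6), 71) + (1151 - 1*(-1217))) = √(17 + (1151 - 1*(-1217))) = √(17 + (1151 + 1217)) = √(17 + 2368) = √2385 = 3*√265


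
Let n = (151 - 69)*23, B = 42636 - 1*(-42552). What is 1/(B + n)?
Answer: 1/87074 ≈ 1.1484e-5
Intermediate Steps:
B = 85188 (B = 42636 + 42552 = 85188)
n = 1886 (n = 82*23 = 1886)
1/(B + n) = 1/(85188 + 1886) = 1/87074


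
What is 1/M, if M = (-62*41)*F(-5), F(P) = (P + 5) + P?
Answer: 1/12710 ≈ 7.8678e-5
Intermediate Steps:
F(P) = 5 + 2*P (F(P) = (5 + P) + P = 5 + 2*P)
M = 12710 (M = (-62*41)*(5 + 2*(-5)) = -2542*(5 - 10) = -2542*(-5) = 12710)
1/M = 1/12710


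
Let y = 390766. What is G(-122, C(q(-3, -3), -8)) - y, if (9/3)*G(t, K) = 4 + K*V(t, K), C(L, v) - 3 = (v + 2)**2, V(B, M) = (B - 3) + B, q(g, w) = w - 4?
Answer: -1181927/3 ≈ -3.9398e+5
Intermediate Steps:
q(g, w) = -4 + w
V(B, M) = -3 + 2*B (V(B, M) = (-3 + B) + B = -3 + 2*B)
C(L, v) = 3 + (2 + v)**2 (C(L, v) = 3 + (v + 2)**2 = 3 + (2 + v)**2)
G(t, K) = 4/3 + K*(-3 + 2*t)/3 (G(t, K) = (4 + K*(-3 + 2*t))/3 = 4/3 + K*(-3 + 2*t)/3)
G(-122, C(q(-3, -3), -8)) - y = (4/3 + (3 + (2 - 8)**2)*(-3 + 2*(-122))/3) - 1*390766 = (4/3 + (3 + (-6)**2)*(-3 - 244)/3) - 390766 = (4/3 + (1/3)*(3 + 36)*(-247)) - 390766 = (4/3 + (1/3)*39*(-247)) - 390766 = (4/3 - 3211) - 390766 = -9629/3 - 390766 = -1181927/3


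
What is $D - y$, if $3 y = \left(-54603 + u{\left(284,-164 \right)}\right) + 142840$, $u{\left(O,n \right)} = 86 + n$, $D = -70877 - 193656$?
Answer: $- \frac{881758}{3} \approx -2.9392 \cdot 10^{5}$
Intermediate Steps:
$D = -264533$
$y = \frac{88159}{3}$ ($y = \frac{\left(-54603 + \left(86 - 164\right)\right) + 142840}{3} = \frac{\left(-54603 - 78\right) + 142840}{3} = \frac{-54681 + 142840}{3} = \frac{1}{3} \cdot 88159 = \frac{88159}{3} \approx 29386.0$)
$D - y = -264533 - \frac{88159}{3} = - \frac{881758}{3}$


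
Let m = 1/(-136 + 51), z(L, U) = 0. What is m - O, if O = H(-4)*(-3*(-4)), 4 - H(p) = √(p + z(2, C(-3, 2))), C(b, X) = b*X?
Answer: -4081/85 + 24*I ≈ -48.012 + 24.0*I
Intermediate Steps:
C(b, X) = X*b
H(p) = 4 - √p (H(p) = 4 - √(p + 0) = 4 - √p)
m = -1/85 (m = 1/(-85) = -1/85 ≈ -0.011765)
O = 48 - 24*I (O = (4 - √(-4))*(-3*(-4)) = (4 - 2*I)*12 = 48 - 24*I ≈ 48.0 - 24.0*I)
m - O = -1/85 - (48 - 24*I) = -1/85 + (-48 + 24*I) = -4081/85 + 24*I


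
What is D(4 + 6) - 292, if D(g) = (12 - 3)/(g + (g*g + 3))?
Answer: -32987/113 ≈ -291.92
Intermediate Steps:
D(g) = 9/(3 + g + g**2) (D(g) = 9/(g + (g**2 + 3)) = 9/(g + (3 + g**2)) = 9/(3 + g + g**2))
D(4 + 6) - 292 = 9/(3 + (4 + 6) + (4 + 6)**2) - 292 = 9/(3 + 10 + 10**2) - 292 = 9/(3 + 10 + 100) - 292 = 9/113 - 292 = -32987/113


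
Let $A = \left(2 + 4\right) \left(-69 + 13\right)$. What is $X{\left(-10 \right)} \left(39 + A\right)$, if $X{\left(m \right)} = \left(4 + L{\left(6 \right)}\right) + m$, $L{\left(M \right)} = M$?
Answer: $0$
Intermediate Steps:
$X{\left(m \right)} = 10 + m$ ($X{\left(m \right)} = \left(4 + 6\right) + m = 10 + m$)
$A = -336$ ($A = 6 \left(-56\right) = -336$)
$X{\left(-10 \right)} \left(39 + A\right) = \left(10 - 10\right) \left(39 - 336\right) = 0 \left(-297\right) = 0$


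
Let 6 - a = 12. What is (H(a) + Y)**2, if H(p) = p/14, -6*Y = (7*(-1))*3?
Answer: 1849/196 ≈ 9.4337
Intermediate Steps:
a = -6 (a = 6 - 1*12 = 6 - 12 = -6)
Y = 7/2 (Y = -7*(-1)*3/6 = -(-7)*3/6 = -1/6*(-21) = 7/2 ≈ 3.5000)
H(p) = p/14 (H(p) = p*(1/14) = p/14)
(H(a) + Y)**2 = ((1/14)*(-6) + 7/2)**2 = (-3/7 + 7/2)**2 = (43/14)**2 = 1849/196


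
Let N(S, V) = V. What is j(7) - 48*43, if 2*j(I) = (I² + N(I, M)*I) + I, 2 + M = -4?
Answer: -2057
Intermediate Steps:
M = -6 (M = -2 - 4 = -6)
j(I) = I²/2 - 5*I/2 (j(I) = ((I² - 6*I) + I)/2 = (I² - 5*I)/2 = I²/2 - 5*I/2)
j(7) - 48*43 = (½)*7*(-5 + 7) - 48*43 = (½)*7*2 - 2064 = 7 - 2064 = -2057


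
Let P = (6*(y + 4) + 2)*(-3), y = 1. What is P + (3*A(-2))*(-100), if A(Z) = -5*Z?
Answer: -3096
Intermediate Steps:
P = -96 (P = (6*(1 + 4) + 2)*(-3) = (6*5 + 2)*(-3) = (30 + 2)*(-3) = 32*(-3) = -96)
P + (3*A(-2))*(-100) = -96 + (3*(-5*(-2)))*(-100) = -96 + (3*10)*(-100) = -96 + 30*(-100) = -96 - 3000 = -3096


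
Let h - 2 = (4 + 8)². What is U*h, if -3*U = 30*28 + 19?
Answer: -125414/3 ≈ -41805.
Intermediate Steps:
h = 146 (h = 2 + (4 + 8)² = 2 + 12² = 2 + 144 = 146)
U = -859/3 (U = -(30*28 + 19)/3 = -(840 + 19)/3 = -⅓*859 = -859/3 ≈ -286.33)
U*h = -859/3*146 = -125414/3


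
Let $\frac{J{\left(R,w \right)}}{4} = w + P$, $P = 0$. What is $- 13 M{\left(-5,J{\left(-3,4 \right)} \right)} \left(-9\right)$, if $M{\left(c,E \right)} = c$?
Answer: $-585$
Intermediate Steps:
$J{\left(R,w \right)} = 4 w$ ($J{\left(R,w \right)} = 4 \left(w + 0\right) = 4 w$)
$- 13 M{\left(-5,J{\left(-3,4 \right)} \right)} \left(-9\right) = \left(-13\right) \left(-5\right) \left(-9\right) = 65 \left(-9\right) = -585$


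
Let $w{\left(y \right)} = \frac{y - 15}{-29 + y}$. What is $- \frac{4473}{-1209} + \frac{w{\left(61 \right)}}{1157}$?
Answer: $\frac{2123897}{573872} \approx 3.701$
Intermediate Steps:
$w{\left(y \right)} = \frac{-15 + y}{-29 + y}$
$- \frac{4473}{-1209} + \frac{w{\left(61 \right)}}{1157} = - \frac{4473}{-1209} + \frac{\frac{1}{-29 + 61} \left(-15 + 61\right)}{1157} = \left(-4473\right) \left(- \frac{1}{1209}\right) + \frac{1}{32} \cdot 46 \cdot \frac{1}{1157} = \frac{1491}{403} + \frac{1}{32} \cdot 46 \cdot \frac{1}{1157} = \frac{1491}{403} + \frac{23}{16} \cdot \frac{1}{1157} = \frac{1491}{403} + \frac{23}{18512} = \frac{2123897}{573872}$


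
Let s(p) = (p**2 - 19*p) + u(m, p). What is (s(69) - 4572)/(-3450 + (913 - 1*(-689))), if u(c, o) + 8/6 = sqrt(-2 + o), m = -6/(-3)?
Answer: 1685/2772 - sqrt(67)/1848 ≈ 0.60344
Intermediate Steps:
m = 2 (m = -6*(-1/3) = 2)
u(c, o) = -4/3 + sqrt(-2 + o)
s(p) = -4/3 + p**2 + sqrt(-2 + p) - 19*p (s(p) = (p**2 - 19*p) + (-4/3 + sqrt(-2 + p)) = -4/3 + p**2 + sqrt(-2 + p) - 19*p)
(s(69) - 4572)/(-3450 + (913 - 1*(-689))) = ((-4/3 + 69**2 + sqrt(-2 + 69) - 19*69) - 4572)/(-3450 + (913 - 1*(-689))) = ((-4/3 + 4761 + sqrt(67) - 1311) - 4572)/(-3450 + (913 + 689)) = ((10346/3 + sqrt(67)) - 4572)/(-3450 + 1602) = (-3370/3 + sqrt(67))/(-1848) = (-3370/3 + sqrt(67))*(-1/1848) = 1685/2772 - sqrt(67)/1848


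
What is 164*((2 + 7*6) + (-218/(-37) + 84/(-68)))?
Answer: 5019220/629 ≈ 7979.7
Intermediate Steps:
164*((2 + 7*6) + (-218/(-37) + 84/(-68))) = 164*((2 + 42) + (-218*(-1/37) + 84*(-1/68))) = 164*(44 + (218/37 - 21/17)) = 164*(44 + 2929/629) = 164*(30605/629) = 5019220/629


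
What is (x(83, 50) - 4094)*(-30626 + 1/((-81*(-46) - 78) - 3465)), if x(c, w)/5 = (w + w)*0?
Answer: 22945056358/183 ≈ 1.2538e+8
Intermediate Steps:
x(c, w) = 0 (x(c, w) = 5*((w + w)*0) = 5*((2*w)*0) = 5*0 = 0)
(x(83, 50) - 4094)*(-30626 + 1/((-81*(-46) - 78) - 3465)) = (0 - 4094)*(-30626 + 1/((-81*(-46) - 78) - 3465)) = -4094*(-30626 + 1/((3726 - 78) - 3465)) = -4094*(-30626 + 1/(3648 - 3465)) = -4094*(-30626 + 1/183) = -4094*(-5604557/183) = 22945056358/183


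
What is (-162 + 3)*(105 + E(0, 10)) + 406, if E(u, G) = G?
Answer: -17879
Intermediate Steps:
(-162 + 3)*(105 + E(0, 10)) + 406 = (-162 + 3)*(105 + 10) + 406 = -159*115 + 406 = -18285 + 406 = -17879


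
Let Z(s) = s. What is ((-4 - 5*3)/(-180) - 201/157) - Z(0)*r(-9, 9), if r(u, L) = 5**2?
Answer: -33197/28260 ≈ -1.1747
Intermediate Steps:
r(u, L) = 25
((-4 - 5*3)/(-180) - 201/157) - Z(0)*r(-9, 9) = ((-4 - 5*3)/(-180) - 201/157) - 0*25 = ((-4 - 15)*(-1/180) - 201*1/157) - 1*0 = (-19*(-1/180) - 201/157) + 0 = (19/180 - 201/157) + 0 = -33197/28260 + 0 = -33197/28260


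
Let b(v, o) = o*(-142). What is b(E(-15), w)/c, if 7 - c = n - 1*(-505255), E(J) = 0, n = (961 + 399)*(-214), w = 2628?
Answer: 46647/26776 ≈ 1.7421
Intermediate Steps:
n = -291040 (n = 1360*(-214) = -291040)
b(v, o) = -142*o
c = -214208 (c = 7 - (-291040 - 1*(-505255)) = 7 - (-291040 + 505255) = 7 - 1*214215 = 7 - 214215 = -214208)
b(E(-15), w)/c = -142*2628/(-214208) = -373176*(-1/214208) = 46647/26776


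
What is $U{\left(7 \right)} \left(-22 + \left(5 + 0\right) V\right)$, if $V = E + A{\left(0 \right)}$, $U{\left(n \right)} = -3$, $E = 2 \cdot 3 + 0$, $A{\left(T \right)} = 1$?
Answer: $-39$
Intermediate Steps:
$E = 6$ ($E = 6 + 0 = 6$)
$V = 7$ ($V = 6 + 1 = 7$)
$U{\left(7 \right)} \left(-22 + \left(5 + 0\right) V\right) = - 3 \left(-22 + \left(5 + 0\right) 7\right) = - 3 \left(-22 + 5 \cdot 7\right) = - 3 \left(-22 + 35\right) = \left(-3\right) 13 = -39$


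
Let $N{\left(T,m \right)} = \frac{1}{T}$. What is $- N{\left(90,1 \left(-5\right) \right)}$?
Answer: $- \frac{1}{90} \approx -0.011111$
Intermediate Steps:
$- N{\left(90,1 \left(-5\right) \right)} = - \frac{1}{90}$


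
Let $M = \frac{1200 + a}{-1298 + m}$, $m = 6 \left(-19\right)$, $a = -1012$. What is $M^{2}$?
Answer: $\frac{2209}{124609} \approx 0.017727$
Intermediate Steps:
$m = -114$
$M = - \frac{47}{353}$ ($M = \frac{1200 - 1012}{-1298 - 114} = \frac{188}{-1412} = 188 \left(- \frac{1}{1412}\right) = - \frac{47}{353} \approx -0.13314$)
$M^{2} = \left(- \frac{47}{353}\right)^{2} = \frac{2209}{124609}$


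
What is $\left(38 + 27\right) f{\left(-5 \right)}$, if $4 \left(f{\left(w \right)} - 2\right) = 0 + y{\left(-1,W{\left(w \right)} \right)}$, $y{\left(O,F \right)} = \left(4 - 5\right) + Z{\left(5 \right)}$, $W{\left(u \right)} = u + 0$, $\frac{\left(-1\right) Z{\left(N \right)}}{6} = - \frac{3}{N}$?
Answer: $\frac{689}{4} \approx 172.25$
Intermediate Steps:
$Z{\left(N \right)} = \frac{18}{N}$ ($Z{\left(N \right)} = - 6 \left(- \frac{3}{N}\right) = \frac{18}{N}$)
$W{\left(u \right)} = u$
$y{\left(O,F \right)} = \frac{13}{5}$ ($y{\left(O,F \right)} = \left(4 - 5\right) + \frac{18}{5} = -1 + 18 \cdot \frac{1}{5} = -1 + \frac{18}{5} = \frac{13}{5}$)
$f{\left(w \right)} = \frac{53}{20}$ ($f{\left(w \right)} = 2 + \frac{0 + \frac{13}{5}}{4} = 2 + \frac{1}{4} \cdot \frac{13}{5} = 2 + \frac{13}{20} = \frac{53}{20}$)
$\left(38 + 27\right) f{\left(-5 \right)} = \left(38 + 27\right) \frac{53}{20} = 65 \cdot \frac{53}{20} = \frac{689}{4}$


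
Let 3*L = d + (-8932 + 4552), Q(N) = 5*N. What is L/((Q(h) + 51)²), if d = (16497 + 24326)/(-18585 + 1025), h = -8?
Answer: -76953623/6374280 ≈ -12.073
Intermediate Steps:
d = -40823/17560 (d = 40823/(-17560) = 40823*(-1/17560) = -40823/17560 ≈ -2.3248)
L = -76953623/52680 (L = (-40823/17560 + (-8932 + 4552))/3 = (-40823/17560 - 4380)/3 = (⅓)*(-76953623/17560) = -76953623/52680 ≈ -1460.8)
L/((Q(h) + 51)²) = -76953623/(52680*(5*(-8) + 51)²) = -76953623/(52680*(-40 + 51)²) = -76953623/(52680*(11²)) = -76953623/52680/121 = -76953623/52680*1/121 = -76953623/6374280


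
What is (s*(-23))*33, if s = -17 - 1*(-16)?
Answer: 759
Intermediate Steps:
s = -1 (s = -17 + 16 = -1)
(s*(-23))*33 = -1*(-23)*33 = 23*33 = 759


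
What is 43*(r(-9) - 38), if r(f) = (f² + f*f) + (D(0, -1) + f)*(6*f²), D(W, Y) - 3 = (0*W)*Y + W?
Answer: -120056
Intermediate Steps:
D(W, Y) = 3 + W (D(W, Y) = 3 + ((0*W)*Y + W) = 3 + (0*Y + W) = 3 + (0 + W) = 3 + W)
r(f) = 2*f² + 6*f²*(3 + f) (r(f) = (f² + f*f) + ((3 + 0) + f)*(6*f²) = (f² + f²) + (3 + f)*(6*f²) = 2*f² + 6*f²*(3 + f))
43*(r(-9) - 38) = 43*((-9)²*(20 + 6*(-9)) - 38) = 43*(81*(20 - 54) - 38) = 43*(81*(-34) - 38) = 43*(-2754 - 38) = 43*(-2792) = -120056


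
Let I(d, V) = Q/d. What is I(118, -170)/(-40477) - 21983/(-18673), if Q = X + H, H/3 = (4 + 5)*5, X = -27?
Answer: 52497539227/44593794239 ≈ 1.1772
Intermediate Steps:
H = 135 (H = 3*((4 + 5)*5) = 3*(9*5) = 3*45 = 135)
Q = 108 (Q = -27 + 135 = 108)
I(d, V) = 108/d
I(118, -170)/(-40477) - 21983/(-18673) = (108/118)/(-40477) - 21983/(-18673) = (108*(1/118))*(-1/40477) - 21983*(-1/18673) = (54/59)*(-1/40477) + 21983/18673 = -54/2388143 + 21983/18673 = 52497539227/44593794239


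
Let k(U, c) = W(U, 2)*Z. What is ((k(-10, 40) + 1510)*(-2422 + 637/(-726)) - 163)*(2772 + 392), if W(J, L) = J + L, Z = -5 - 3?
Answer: -4380239233328/363 ≈ -1.2067e+10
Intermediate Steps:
Z = -8
k(U, c) = -16 - 8*U (k(U, c) = (U + 2)*(-8) = (2 + U)*(-8) = -16 - 8*U)
((k(-10, 40) + 1510)*(-2422 + 637/(-726)) - 163)*(2772 + 392) = (((-16 - 8*(-10)) + 1510)*(-2422 + 637/(-726)) - 163)*(2772 + 392) = (((-16 + 80) + 1510)*(-2422 + 637*(-1/726)) - 163)*3164 = ((64 + 1510)*(-2422 - 637/726) - 163)*3164 = (1574*(-1759009/726) - 163)*3164 = (-1384340083/363 - 163)*3164 = -1384399252/363*3164 = -4380239233328/363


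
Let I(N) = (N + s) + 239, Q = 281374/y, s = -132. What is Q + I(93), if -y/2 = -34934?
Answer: 7127487/34934 ≈ 204.03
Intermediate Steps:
y = 69868 (y = -2*(-34934) = 69868)
Q = 140687/34934 (Q = 281374/69868 = 281374*(1/69868) = 140687/34934 ≈ 4.0272)
I(N) = 107 + N (I(N) = (N - 132) + 239 = (-132 + N) + 239 = 107 + N)
Q + I(93) = 140687/34934 + (107 + 93) = 140687/34934 + 200 = 7127487/34934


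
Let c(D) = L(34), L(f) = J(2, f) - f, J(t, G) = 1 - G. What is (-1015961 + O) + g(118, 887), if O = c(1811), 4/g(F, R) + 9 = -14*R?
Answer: -12626179960/12427 ≈ -1.0160e+6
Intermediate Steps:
g(F, R) = 4/(-9 - 14*R)
L(f) = 1 - 2*f (L(f) = (1 - f) - f = 1 - 2*f)
c(D) = -67 (c(D) = 1 - 2*34 = 1 - 68 = -67)
O = -67
(-1015961 + O) + g(118, 887) = (-1015961 - 67) - 4/(9 + 14*887) = -1016028 - 4/(9 + 12418) = -1016028 - 4/12427 = -12626179960/12427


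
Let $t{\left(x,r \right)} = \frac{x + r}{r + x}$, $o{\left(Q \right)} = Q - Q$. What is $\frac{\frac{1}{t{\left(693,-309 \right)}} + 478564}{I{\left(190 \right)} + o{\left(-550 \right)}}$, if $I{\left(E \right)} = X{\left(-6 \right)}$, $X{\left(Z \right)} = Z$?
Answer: $- \frac{478565}{6} \approx -79761.0$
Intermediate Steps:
$o{\left(Q \right)} = 0$
$t{\left(x,r \right)} = 1$ ($t{\left(x,r \right)} = \frac{r + x}{r + x} = 1$)
$I{\left(E \right)} = -6$
$\frac{\frac{1}{t{\left(693,-309 \right)}} + 478564}{I{\left(190 \right)} + o{\left(-550 \right)}} = \frac{1^{-1} + 478564}{-6 + 0} = \frac{1 + 478564}{-6} = 478565 \left(- \frac{1}{6}\right) = - \frac{478565}{6}$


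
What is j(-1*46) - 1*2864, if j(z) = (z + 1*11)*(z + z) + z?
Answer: 310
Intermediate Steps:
j(z) = z + 2*z*(11 + z) (j(z) = (z + 11)*(2*z) + z = (11 + z)*(2*z) + z = 2*z*(11 + z) + z = z + 2*z*(11 + z))
j(-1*46) - 1*2864 = (-1*46)*(23 + 2*(-1*46)) - 1*2864 = -46*(23 + 2*(-46)) - 2864 = -46*(23 - 92) - 2864 = -46*(-69) - 2864 = 3174 - 2864 = 310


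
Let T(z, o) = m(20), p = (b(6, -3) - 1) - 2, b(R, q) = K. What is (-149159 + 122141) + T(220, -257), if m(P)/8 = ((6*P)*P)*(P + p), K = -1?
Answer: 280182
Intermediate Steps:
b(R, q) = -1
p = -4 (p = (-1 - 1) - 2 = -2 - 2 = -4)
m(P) = 48*P²*(-4 + P) (m(P) = 8*(((6*P)*P)*(P - 4)) = 8*((6*P²)*(-4 + P)) = 8*(6*P²*(-4 + P)) = 48*P²*(-4 + P))
T(z, o) = 307200 (T(z, o) = 48*20²*(-4 + 20) = 48*400*16 = 307200)
(-149159 + 122141) + T(220, -257) = (-149159 + 122141) + 307200 = -27018 + 307200 = 280182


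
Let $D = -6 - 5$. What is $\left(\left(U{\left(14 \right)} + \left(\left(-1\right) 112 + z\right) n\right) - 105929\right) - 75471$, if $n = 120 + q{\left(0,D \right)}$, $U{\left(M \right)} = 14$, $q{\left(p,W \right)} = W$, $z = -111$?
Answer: $-205693$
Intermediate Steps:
$D = -11$ ($D = -6 - 5 = -11$)
$n = 109$ ($n = 120 - 11 = 109$)
$\left(\left(U{\left(14 \right)} + \left(\left(-1\right) 112 + z\right) n\right) - 105929\right) - 75471 = \left(\left(14 + \left(\left(-1\right) 112 - 111\right) 109\right) - 105929\right) - 75471 = \left(\left(14 + \left(-112 - 111\right) 109\right) - 105929\right) - 75471 = \left(\left(14 - 24307\right) - 105929\right) - 75471 = \left(-24293 - 105929\right) - 75471 = -130222 - 75471 = -205693$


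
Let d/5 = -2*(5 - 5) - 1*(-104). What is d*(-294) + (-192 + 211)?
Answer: -152861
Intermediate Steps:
d = 520 (d = 5*(-2*(5 - 5) - 1*(-104)) = 5*(-2*0 + 104) = 5*(0 + 104) = 5*104 = 520)
d*(-294) + (-192 + 211) = 520*(-294) + (-192 + 211) = -152880 + 19 = -152861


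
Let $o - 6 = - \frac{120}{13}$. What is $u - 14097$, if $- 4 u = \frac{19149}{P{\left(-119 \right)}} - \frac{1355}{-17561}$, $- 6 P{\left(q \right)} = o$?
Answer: $- \frac{5651599909}{245854} \approx -22988.0$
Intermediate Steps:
$o = - \frac{42}{13}$ ($o = 6 - \frac{120}{13} = - \frac{42}{13} \approx -3.2308$)
$P{\left(q \right)} = \frac{7}{13}$ ($P{\left(q \right)} = \left(- \frac{1}{6}\right) \left(- \frac{42}{13}\right) = \frac{7}{13}$)
$u = - \frac{2185796071}{245854}$ ($u = - \frac{\frac{19149}{\frac{7}{13}} - \frac{1355}{-17561}}{4} = - \frac{19149 \cdot \frac{13}{7} - - \frac{1355}{17561}}{4} = - \frac{\frac{248937}{7} + \frac{1355}{17561}}{4} = \left(- \frac{1}{4}\right) \frac{4371592142}{122927} = - \frac{2185796071}{245854} \approx -8890.6$)
$u - 14097 = - \frac{2185796071}{245854} - 14097 = - \frac{5651599909}{245854}$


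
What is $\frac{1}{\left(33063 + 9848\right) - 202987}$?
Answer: $- \frac{1}{160076} \approx -6.247 \cdot 10^{-6}$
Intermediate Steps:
$\frac{1}{\left(33063 + 9848\right) - 202987} = \frac{1}{42911 - 202987} = \frac{1}{-160076} = - \frac{1}{160076}$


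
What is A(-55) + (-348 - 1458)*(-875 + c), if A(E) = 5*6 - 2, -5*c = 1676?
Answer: 10928246/5 ≈ 2.1856e+6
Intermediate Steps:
c = -1676/5 (c = -⅕*1676 = -1676/5 ≈ -335.20)
A(E) = 28 (A(E) = 30 - 2 = 28)
A(-55) + (-348 - 1458)*(-875 + c) = 28 + (-348 - 1458)*(-875 - 1676/5) = 28 - 1806*(-6051/5) = 28 + 10928106/5 = 10928246/5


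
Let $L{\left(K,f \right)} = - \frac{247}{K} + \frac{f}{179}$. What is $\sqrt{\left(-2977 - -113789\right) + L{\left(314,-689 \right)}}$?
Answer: $\frac{\sqrt{350053143902878}}{56206} \approx 332.88$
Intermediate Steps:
$L{\left(K,f \right)} = - \frac{247}{K} + \frac{f}{179}$ ($L{\left(K,f \right)} = - \frac{247}{K} + f \frac{1}{179} = - \frac{247}{K} + \frac{f}{179}$)
$\sqrt{\left(-2977 - -113789\right) + L{\left(314,-689 \right)}} = \sqrt{\left(-2977 - -113789\right) - \left(\frac{689}{179} + \frac{247}{314}\right)} = \sqrt{\left(-2977 + 113789\right) - \frac{260559}{56206}} = \sqrt{110812 - \frac{260559}{56206}} = \sqrt{\frac{6228038713}{56206}} = \frac{\sqrt{350053143902878}}{56206}$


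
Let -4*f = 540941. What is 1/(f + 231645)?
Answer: 4/385639 ≈ 1.0372e-5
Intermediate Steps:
f = -540941/4 (f = -¼*540941 = -540941/4 ≈ -1.3524e+5)
1/(f + 231645) = 1/(-540941/4 + 231645) = 1/(385639/4) = 4/385639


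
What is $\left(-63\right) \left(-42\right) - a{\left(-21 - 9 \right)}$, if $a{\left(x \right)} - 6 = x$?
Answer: $2670$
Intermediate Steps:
$a{\left(x \right)} = 6 + x$
$\left(-63\right) \left(-42\right) - a{\left(-21 - 9 \right)} = \left(-63\right) \left(-42\right) - \left(6 - 30\right) = 2646 - \left(6 - 30\right) = 2646 - -24 = 2646 + 24 = 2670$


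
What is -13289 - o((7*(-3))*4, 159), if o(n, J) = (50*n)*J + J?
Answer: 654352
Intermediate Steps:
o(n, J) = J + 50*J*n (o(n, J) = 50*J*n + J = J + 50*J*n)
-13289 - o((7*(-3))*4, 159) = -13289 - 159*(1 + 50*((7*(-3))*4)) = -13289 - 159*(1 + 50*(-21*4)) = -13289 - 159*(1 + 50*(-84)) = -13289 - 159*(1 - 4200) = -13289 - 159*(-4199) = -13289 - 1*(-667641) = -13289 + 667641 = 654352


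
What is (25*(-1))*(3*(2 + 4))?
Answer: -450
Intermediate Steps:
(25*(-1))*(3*(2 + 4)) = -75*6 = -25*18 = -450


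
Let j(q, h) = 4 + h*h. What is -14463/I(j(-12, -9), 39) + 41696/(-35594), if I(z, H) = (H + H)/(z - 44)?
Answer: -270639605/35594 ≈ -7603.5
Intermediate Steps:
j(q, h) = 4 + h²
I(z, H) = 2*H/(-44 + z) (I(z, H) = (2*H)/(-44 + z) = 2*H/(-44 + z))
-14463/I(j(-12, -9), 39) + 41696/(-35594) = -14463/(2*39/(-44 + (4 + (-9)²))) + 41696/(-35594) = -14463/(2*39/(-44 + (4 + 81))) + 41696*(-1/35594) = -14463/(2*39/(-44 + 85)) - 20848/17797 = -14463/(2*39/41) - 20848/17797 = -14463/(2*39*(1/41)) - 20848/17797 = -14463/78/41 - 20848/17797 = -14463*41/78 - 20848/17797 = -197661/26 - 20848/17797 = -270639605/35594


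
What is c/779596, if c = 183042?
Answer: 91521/389798 ≈ 0.23479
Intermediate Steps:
c/779596 = 183042/779596 = 183042*(1/779596) = 91521/389798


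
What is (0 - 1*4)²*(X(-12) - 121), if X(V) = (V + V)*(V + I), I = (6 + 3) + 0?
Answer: -784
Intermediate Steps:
I = 9 (I = 9 + 0 = 9)
X(V) = 2*V*(9 + V) (X(V) = (V + V)*(V + 9) = (2*V)*(9 + V) = 2*V*(9 + V))
(0 - 1*4)²*(X(-12) - 121) = (0 - 1*4)²*(2*(-12)*(9 - 12) - 121) = (0 - 4)²*(2*(-12)*(-3) - 121) = (-4)²*(72 - 121) = 16*(-49) = -784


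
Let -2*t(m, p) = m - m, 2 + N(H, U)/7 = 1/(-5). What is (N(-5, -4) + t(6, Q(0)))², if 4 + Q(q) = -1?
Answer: 5929/25 ≈ 237.16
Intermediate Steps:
N(H, U) = -77/5 (N(H, U) = -14 + 7/(-5) = -14 + 7*(-⅕) = -14 - 7/5 = -77/5)
Q(q) = -5 (Q(q) = -4 - 1 = -5)
t(m, p) = 0 (t(m, p) = -(m - m)/2 = -½*0 = 0)
(N(-5, -4) + t(6, Q(0)))² = (-77/5 + 0)² = (-77/5)² = 5929/25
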